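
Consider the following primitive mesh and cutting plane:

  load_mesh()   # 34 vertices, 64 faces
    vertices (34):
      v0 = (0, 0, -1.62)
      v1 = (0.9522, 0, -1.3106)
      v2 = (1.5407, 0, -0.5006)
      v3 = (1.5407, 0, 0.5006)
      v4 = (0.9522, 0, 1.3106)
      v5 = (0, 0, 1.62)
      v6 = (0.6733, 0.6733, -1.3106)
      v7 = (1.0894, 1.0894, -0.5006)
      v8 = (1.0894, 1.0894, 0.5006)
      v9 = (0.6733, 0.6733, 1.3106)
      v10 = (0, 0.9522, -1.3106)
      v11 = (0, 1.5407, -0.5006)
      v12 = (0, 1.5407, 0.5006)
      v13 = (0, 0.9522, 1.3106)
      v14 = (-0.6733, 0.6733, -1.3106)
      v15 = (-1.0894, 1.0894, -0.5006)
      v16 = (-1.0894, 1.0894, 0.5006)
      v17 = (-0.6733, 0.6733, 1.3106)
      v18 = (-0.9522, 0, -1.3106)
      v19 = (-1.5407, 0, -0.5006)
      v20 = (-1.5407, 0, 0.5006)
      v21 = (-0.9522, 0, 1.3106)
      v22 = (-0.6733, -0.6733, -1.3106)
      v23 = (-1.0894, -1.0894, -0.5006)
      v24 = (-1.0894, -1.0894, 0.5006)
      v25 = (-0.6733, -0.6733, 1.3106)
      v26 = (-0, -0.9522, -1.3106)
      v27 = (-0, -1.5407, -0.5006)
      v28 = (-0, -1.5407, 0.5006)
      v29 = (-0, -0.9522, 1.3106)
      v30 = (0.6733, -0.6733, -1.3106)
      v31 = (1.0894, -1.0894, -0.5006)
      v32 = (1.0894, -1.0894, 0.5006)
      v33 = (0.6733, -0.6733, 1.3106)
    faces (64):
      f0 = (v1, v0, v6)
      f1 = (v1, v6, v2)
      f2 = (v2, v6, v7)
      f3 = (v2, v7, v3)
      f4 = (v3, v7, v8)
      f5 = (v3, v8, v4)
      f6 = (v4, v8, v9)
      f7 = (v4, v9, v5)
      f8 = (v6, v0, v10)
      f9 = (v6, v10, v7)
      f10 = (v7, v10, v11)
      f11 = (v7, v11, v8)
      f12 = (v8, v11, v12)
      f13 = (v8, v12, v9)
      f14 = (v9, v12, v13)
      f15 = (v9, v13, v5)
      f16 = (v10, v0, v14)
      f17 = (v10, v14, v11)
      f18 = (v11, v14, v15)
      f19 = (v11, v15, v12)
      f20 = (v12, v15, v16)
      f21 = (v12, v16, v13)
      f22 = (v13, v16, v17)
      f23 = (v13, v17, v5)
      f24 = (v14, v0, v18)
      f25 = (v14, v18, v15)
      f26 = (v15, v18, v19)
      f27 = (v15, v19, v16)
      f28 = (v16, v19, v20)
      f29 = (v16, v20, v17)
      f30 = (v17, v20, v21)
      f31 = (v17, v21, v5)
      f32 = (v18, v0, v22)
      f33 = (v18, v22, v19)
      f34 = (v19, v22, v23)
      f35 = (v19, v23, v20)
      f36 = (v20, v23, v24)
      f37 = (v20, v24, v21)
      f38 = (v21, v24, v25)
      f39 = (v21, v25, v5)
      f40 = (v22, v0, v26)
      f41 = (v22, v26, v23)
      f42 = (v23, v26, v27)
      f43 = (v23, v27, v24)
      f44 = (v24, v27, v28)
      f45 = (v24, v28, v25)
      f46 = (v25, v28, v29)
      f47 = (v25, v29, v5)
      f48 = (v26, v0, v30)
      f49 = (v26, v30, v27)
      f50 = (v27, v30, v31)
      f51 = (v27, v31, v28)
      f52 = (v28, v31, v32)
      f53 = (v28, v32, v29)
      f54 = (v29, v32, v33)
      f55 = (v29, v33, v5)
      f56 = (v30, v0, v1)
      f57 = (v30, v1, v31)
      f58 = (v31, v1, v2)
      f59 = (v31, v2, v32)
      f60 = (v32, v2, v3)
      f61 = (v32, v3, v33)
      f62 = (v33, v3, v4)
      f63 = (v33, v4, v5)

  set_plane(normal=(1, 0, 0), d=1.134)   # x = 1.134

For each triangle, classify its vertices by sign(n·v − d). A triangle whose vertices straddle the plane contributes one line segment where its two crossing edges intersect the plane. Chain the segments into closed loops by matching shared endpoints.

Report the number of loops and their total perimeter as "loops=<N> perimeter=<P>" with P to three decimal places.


loops=1 perimeter=6.523

Straddling triangles (10 of 64):
  (v1,v6,v2) [--+] → (1.134, 0.315692, -0.880387)–(1.134, 0, -1.06037)  len=0.3634
  (v2,v6,v7) [+--] → (1.134, 0.315692, -0.880387)–(1.134, 0.981739, -0.5006)  len=0.7667
  (v2,v7,v3) [+-+] → (1.134, 0.981739, -0.5006)–(1.134, 0.981739, -0.401656)  len=0.0989
  (v3,v7,v8) [+--] → (1.134, 0.981739, -0.401656)–(1.134, 0.981739, 0.5006)  len=0.9023
  (v3,v8,v4) [+--] → (1.134, 0.981739, 0.5006)–(1.134, 0, 1.06037)  len=1.1301
  (v31,v1,v2) [--+] → (1.134, 0, -1.06037)–(1.134, -0.981739, -0.5006)  len=1.1301
  (v31,v2,v32) [-+-] → (1.134, -0.981739, -0.5006)–(1.134, -0.981739, 0.401656)  len=0.9023
  (v32,v2,v3) [-++] → (1.134, -0.981739, 0.401656)–(1.134, -0.981739, 0.5006)  len=0.0989
  (v32,v3,v33) [-+-] → (1.134, -0.981739, 0.5006)–(1.134, -0.315692, 0.880387)  len=0.7667
  (v33,v3,v4) [-+-] → (1.134, -0.315692, 0.880387)–(1.134, 0, 1.06037)  len=0.3634

Chained into 1 loop(s):
  loop 1: 10 segments, perimeter = 6.5229
Total perimeter = 6.523


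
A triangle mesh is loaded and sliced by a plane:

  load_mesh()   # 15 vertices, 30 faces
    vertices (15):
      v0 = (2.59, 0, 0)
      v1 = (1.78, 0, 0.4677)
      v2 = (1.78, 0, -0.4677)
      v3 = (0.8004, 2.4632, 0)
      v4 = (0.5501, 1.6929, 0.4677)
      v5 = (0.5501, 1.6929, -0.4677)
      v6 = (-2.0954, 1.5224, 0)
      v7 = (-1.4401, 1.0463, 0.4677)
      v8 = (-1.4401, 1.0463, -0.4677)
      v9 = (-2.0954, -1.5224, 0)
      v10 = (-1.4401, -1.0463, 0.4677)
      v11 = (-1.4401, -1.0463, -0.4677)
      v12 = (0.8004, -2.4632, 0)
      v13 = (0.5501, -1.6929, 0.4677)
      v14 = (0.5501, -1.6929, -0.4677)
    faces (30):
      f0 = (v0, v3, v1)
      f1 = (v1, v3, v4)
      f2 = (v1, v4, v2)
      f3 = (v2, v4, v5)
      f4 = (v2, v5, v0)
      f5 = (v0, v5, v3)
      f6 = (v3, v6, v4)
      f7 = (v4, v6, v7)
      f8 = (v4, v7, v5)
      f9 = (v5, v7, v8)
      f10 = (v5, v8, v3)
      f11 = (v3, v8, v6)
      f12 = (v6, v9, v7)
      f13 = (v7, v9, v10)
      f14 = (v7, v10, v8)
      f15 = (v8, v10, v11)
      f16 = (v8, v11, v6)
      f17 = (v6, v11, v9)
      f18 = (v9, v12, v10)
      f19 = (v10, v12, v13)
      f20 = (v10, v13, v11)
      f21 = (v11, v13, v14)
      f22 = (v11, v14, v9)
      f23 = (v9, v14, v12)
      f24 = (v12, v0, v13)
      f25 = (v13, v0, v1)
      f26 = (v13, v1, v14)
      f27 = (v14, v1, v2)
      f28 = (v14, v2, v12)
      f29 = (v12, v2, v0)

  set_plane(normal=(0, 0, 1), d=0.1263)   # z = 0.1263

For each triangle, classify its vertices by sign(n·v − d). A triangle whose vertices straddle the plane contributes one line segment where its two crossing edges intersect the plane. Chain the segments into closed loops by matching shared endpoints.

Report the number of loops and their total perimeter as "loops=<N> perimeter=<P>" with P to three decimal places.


loops=2 perimeter=24.401

Straddling triangles (20 of 30):
  (v0,v3,v1) [--+] → (1.06494, 1.79803, 0.1263)–(2.37126, 0, 0.1263)  len=2.2225
  (v1,v3,v4) [+-+] → (1.06494, 1.79803, 0.1263)–(0.732808, 2.25518, 0.1263)  len=0.5651
  (v1,v4,v2) [++-] → (0.998986, 1.07503, 0.1263)–(1.78, 0, 0.1263)  len=1.3288
  (v2,v4,v5) [-+-] → (0.998986, 1.07503, 0.1263)–(0.5501, 1.6929, 0.1263)  len=0.7637
  (v3,v6,v4) [--+] → (-1.381, 1.56844, 0.1263)–(0.732808, 2.25518, 0.1263)  len=2.2226
  (v4,v6,v7) [+-+] → (-1.381, 1.56844, 0.1263)–(-1.91844, 1.39383, 0.1263)  len=0.5651
  (v4,v7,v5) [++-] → (-0.713722, 1.28229, 0.1263)–(0.5501, 1.6929, 0.1263)  len=1.3288
  (v5,v7,v8) [-+-] → (-0.713722, 1.28229, 0.1263)–(-1.4401, 1.0463, 0.1263)  len=0.7638
  (v6,v9,v7) [--+] → (-1.91844, -0.828736, 0.1263)–(-1.91844, 1.39383, 0.1263)  len=2.2226
  (v7,v9,v10) [+-+] → (-1.91844, -0.828736, 0.1263)–(-1.91844, -1.39383, 0.1263)  len=0.5651
  (v7,v10,v8) [++-] → (-1.4401, -0.282548, 0.1263)–(-1.4401, 1.0463, 0.1263)  len=1.3288
  (v8,v10,v11) [-+-] → (-1.4401, -0.282548, 0.1263)–(-1.4401, -1.0463, 0.1263)  len=0.7638
  (v9,v12,v10) [--+] → (0.195364, -2.08057, 0.1263)–(-1.91844, -1.39383, 0.1263)  len=2.2226
  (v10,v12,v13) [+-+] → (0.195364, -2.08057, 0.1263)–(0.732808, -2.25518, 0.1263)  len=0.5651
  (v10,v13,v11) [++-] → (-0.176278, -1.45691, 0.1263)–(-1.4401, -1.0463, 0.1263)  len=1.3288
  (v11,v13,v14) [-+-] → (-0.176278, -1.45691, 0.1263)–(0.5501, -1.6929, 0.1263)  len=0.7638
  (v12,v0,v13) [--+] → (2.03914, -0.457159, 0.1263)–(0.732808, -2.25518, 0.1263)  len=2.2225
  (v13,v0,v1) [+-+] → (2.03914, -0.457159, 0.1263)–(2.37126, 0, 0.1263)  len=0.5651
  (v13,v1,v14) [++-] → (1.33111, -0.61787, 0.1263)–(0.5501, -1.6929, 0.1263)  len=1.3288
  (v14,v1,v2) [-+-] → (1.33111, -0.61787, 0.1263)–(1.78, 0, 0.1263)  len=0.7637

Chained into 2 loop(s):
  loop 1: 10 segments, perimeter = 13.9381
  loop 2: 10 segments, perimeter = 10.4628
Total perimeter = 24.401


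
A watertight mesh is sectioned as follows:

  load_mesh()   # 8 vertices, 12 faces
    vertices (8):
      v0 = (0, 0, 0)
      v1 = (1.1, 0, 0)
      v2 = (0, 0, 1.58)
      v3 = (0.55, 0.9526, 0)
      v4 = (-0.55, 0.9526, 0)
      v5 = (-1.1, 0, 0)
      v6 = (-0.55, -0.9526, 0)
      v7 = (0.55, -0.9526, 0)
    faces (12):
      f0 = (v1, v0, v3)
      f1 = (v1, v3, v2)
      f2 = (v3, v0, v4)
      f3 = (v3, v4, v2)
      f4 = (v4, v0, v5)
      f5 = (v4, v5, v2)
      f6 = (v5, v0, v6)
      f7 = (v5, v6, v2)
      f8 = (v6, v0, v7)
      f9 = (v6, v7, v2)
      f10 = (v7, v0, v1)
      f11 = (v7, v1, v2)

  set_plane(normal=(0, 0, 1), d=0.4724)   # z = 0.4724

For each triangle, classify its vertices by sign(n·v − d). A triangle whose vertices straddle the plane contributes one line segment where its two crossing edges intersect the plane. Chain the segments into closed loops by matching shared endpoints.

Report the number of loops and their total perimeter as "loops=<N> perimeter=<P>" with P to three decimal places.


loops=1 perimeter=4.627

Straddling triangles (6 of 12):
  (v1,v3,v2) [--+] → (0.385557, 0.667785, 0.4724)–(0.771114, 0, 0.4724)  len=0.7711
  (v3,v4,v2) [--+] → (-0.385557, 0.667785, 0.4724)–(0.385557, 0.667785, 0.4724)  len=0.7711
  (v4,v5,v2) [--+] → (-0.771114, 0, 0.4724)–(-0.385557, 0.667785, 0.4724)  len=0.7711
  (v5,v6,v2) [--+] → (-0.385557, -0.667785, 0.4724)–(-0.771114, 0, 0.4724)  len=0.7711
  (v6,v7,v2) [--+] → (0.385557, -0.667785, 0.4724)–(-0.385557, -0.667785, 0.4724)  len=0.7711
  (v7,v1,v2) [--+] → (0.771114, 0, 0.4724)–(0.385557, -0.667785, 0.4724)  len=0.7711

Chained into 1 loop(s):
  loop 1: 6 segments, perimeter = 4.6266
Total perimeter = 4.627


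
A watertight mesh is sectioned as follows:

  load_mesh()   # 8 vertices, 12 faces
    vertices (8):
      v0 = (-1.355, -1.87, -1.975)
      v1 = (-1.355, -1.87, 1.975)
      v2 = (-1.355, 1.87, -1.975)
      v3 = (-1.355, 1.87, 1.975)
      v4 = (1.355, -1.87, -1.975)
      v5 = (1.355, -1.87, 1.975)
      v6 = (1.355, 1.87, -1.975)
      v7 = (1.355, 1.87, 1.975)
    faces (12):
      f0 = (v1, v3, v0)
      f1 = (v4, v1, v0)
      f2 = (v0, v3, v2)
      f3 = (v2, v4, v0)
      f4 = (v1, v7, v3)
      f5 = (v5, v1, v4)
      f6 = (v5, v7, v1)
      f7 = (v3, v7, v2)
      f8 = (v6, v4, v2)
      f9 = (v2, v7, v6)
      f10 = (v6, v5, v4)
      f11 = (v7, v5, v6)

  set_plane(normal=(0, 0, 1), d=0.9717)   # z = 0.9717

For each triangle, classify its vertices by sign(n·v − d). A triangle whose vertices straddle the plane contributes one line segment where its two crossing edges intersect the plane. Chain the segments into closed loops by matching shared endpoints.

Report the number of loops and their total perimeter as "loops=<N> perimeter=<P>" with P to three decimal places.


loops=1 perimeter=12.900

Straddling triangles (8 of 12):
  (v1,v3,v0) [++-] → (-1.355, 0.92004, 0.9717)–(-1.355, -1.87, 0.9717)  len=2.7900
  (v4,v1,v0) [-+-] → (-0.66666, -1.87, 0.9717)–(-1.355, -1.87, 0.9717)  len=0.6883
  (v0,v3,v2) [-+-] → (-1.355, 0.92004, 0.9717)–(-1.355, 1.87, 0.9717)  len=0.9500
  (v5,v1,v4) [++-] → (-0.66666, -1.87, 0.9717)–(1.355, -1.87, 0.9717)  len=2.0217
  (v3,v7,v2) [++-] → (0.66666, 1.87, 0.9717)–(-1.355, 1.87, 0.9717)  len=2.0217
  (v2,v7,v6) [-+-] → (0.66666, 1.87, 0.9717)–(1.355, 1.87, 0.9717)  len=0.6883
  (v6,v5,v4) [-+-] → (1.355, -0.92004, 0.9717)–(1.355, -1.87, 0.9717)  len=0.9500
  (v7,v5,v6) [++-] → (1.355, -0.92004, 0.9717)–(1.355, 1.87, 0.9717)  len=2.7900

Chained into 1 loop(s):
  loop 1: 8 segments, perimeter = 12.9000
Total perimeter = 12.900


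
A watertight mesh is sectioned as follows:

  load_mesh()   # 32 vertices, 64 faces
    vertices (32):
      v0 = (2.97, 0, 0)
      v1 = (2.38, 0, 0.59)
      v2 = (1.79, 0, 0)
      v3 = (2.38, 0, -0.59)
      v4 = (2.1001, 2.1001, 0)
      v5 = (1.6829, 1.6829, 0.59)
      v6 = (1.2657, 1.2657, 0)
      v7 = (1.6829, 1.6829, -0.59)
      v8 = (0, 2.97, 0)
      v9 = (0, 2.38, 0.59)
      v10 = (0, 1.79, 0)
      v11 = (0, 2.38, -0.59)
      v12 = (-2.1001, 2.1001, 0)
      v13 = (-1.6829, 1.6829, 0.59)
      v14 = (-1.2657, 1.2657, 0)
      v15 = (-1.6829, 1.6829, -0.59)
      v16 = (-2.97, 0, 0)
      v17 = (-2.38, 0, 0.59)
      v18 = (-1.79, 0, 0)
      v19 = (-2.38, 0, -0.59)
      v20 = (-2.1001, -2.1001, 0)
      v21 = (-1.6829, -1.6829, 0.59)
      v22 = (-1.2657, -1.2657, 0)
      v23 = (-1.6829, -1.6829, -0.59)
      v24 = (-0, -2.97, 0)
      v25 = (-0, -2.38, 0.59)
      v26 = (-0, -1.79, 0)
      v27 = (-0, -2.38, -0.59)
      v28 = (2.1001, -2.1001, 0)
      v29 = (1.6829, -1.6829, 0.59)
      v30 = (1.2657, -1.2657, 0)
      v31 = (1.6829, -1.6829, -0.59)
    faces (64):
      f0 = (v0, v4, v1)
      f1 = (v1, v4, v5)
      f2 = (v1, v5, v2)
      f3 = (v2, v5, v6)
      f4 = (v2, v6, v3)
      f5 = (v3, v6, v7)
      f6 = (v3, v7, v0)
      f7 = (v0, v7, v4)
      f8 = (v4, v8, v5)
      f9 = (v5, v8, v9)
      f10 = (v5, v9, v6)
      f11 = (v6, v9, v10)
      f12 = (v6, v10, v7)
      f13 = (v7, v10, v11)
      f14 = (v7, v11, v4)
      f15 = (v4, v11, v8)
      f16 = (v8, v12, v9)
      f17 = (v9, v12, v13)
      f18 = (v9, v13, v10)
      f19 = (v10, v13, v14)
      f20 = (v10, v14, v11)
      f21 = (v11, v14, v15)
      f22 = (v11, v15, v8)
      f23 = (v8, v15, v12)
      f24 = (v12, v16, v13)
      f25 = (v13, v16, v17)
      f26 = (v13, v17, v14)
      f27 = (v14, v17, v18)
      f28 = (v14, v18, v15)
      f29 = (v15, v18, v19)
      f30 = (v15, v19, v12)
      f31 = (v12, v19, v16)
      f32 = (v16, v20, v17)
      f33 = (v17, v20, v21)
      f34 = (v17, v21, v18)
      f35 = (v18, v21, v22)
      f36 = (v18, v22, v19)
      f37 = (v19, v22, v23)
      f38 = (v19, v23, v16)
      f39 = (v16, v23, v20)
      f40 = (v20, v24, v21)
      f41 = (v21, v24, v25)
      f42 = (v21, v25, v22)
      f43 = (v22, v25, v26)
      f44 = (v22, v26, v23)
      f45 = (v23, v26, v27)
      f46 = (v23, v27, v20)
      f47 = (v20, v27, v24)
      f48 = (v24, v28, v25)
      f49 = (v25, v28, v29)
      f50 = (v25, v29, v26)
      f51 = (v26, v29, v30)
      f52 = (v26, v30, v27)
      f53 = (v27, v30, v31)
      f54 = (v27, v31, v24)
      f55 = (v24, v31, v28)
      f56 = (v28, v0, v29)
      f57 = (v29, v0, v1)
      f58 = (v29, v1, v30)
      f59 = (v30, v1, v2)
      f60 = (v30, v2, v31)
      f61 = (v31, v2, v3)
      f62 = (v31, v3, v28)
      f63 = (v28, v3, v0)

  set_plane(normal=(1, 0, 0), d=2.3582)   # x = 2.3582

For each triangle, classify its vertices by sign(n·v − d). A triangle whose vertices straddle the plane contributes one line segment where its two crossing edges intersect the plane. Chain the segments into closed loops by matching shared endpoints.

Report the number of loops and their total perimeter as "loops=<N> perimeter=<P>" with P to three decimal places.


loops=1 perimeter=6.395

Straddling triangles (14 of 64):
  (v0,v4,v1) [+-+] → (2.3582, 1.477, 0)–(2.3582, 0.163566, 0.544048)  len=1.4217
  (v1,v4,v5) [+--] → (2.3582, 0.163566, 0.544048)–(2.3582, 0.0526283, 0.59)  len=0.1201
  (v1,v5,v2) [+--] → (2.3582, 0.0526283, 0.59)–(2.3582, 0, 0.5682)  len=0.0570
  (v2,v6,v3) [--+] → (2.3582, 0.024762, -0.578457)–(2.3582, 0, -0.5682)  len=0.0268
  (v3,v6,v7) [+--] → (2.3582, 0.024762, -0.578457)–(2.3582, 0.0526283, -0.59)  len=0.0302
  (v3,v7,v0) [+-+] → (2.3582, 0.0526283, -0.59)–(2.3582, 0.799936, -0.280446)  len=0.8089
  (v0,v7,v4) [+--] → (2.3582, 0.799936, -0.280446)–(2.3582, 1.477, 0)  len=0.7328
  (v28,v0,v29) [-+-] → (2.3582, -1.477, 0)–(2.3582, -0.799936, 0.280446)  len=0.7328
  (v29,v0,v1) [-++] → (2.3582, -0.799936, 0.280446)–(2.3582, -0.0526283, 0.59)  len=0.8089
  (v29,v1,v30) [-+-] → (2.3582, -0.0526283, 0.59)–(2.3582, -0.024762, 0.578457)  len=0.0302
  (v30,v1,v2) [-+-] → (2.3582, -0.024762, 0.578457)–(2.3582, 0, 0.5682)  len=0.0268
  (v31,v2,v3) [--+] → (2.3582, 0, -0.5682)–(2.3582, -0.0526283, -0.59)  len=0.0570
  (v31,v3,v28) [-+-] → (2.3582, -0.0526283, -0.59)–(2.3582, -0.163566, -0.544048)  len=0.1201
  (v28,v3,v0) [-++] → (2.3582, -0.163566, -0.544048)–(2.3582, -1.477, 0)  len=1.4217

Chained into 1 loop(s):
  loop 1: 14 segments, perimeter = 6.3948
Total perimeter = 6.395


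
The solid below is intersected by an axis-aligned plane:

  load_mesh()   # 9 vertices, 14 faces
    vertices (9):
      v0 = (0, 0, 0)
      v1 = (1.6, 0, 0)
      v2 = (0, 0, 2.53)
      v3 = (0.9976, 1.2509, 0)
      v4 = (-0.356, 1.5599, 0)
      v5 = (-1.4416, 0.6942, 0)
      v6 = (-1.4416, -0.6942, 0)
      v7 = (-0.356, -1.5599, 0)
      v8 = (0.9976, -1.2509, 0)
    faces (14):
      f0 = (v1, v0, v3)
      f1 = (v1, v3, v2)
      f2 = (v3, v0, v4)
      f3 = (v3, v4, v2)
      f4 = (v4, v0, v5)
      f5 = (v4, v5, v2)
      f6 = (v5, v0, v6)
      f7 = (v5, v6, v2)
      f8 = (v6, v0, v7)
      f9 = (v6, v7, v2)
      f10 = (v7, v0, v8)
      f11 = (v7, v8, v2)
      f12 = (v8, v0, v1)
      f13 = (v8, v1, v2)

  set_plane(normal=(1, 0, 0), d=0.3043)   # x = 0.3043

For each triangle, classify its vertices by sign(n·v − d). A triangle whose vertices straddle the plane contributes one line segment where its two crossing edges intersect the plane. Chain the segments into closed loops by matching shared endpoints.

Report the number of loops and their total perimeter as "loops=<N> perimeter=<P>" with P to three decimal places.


Straddling triangles (8 of 14):
  (v1,v0,v3) [+-+] → (0.3043, 0, 0)–(0.3043, 0.381565, 0)  len=0.3816
  (v1,v3,v2) [++-] → (0.3043, 0.381565, 1.75827)–(0.3043, 0, 2.04883)  len=0.4796
  (v3,v0,v4) [+--] → (0.3043, 0.381565, 0)–(0.3043, 1.40917, 0)  len=1.0276
  (v3,v4,v2) [+--] → (0.3043, 1.40917, 0)–(0.3043, 0.381565, 1.75827)  len=2.0365
  (v7,v0,v8) [--+] → (0.3043, -0.381565, 0)–(0.3043, -1.40917, 0)  len=1.0276
  (v7,v8,v2) [-+-] → (0.3043, -1.40917, 0)–(0.3043, -0.381565, 1.75827)  len=2.0365
  (v8,v0,v1) [+-+] → (0.3043, -0.381565, 0)–(0.3043, 0, 0)  len=0.3816
  (v8,v1,v2) [++-] → (0.3043, 0, 2.04883)–(0.3043, -0.381565, 1.75827)  len=0.4796

Chained into 1 loop(s):
  loop 1: 8 segments, perimeter = 7.8506
Total perimeter = 7.851

loops=1 perimeter=7.851


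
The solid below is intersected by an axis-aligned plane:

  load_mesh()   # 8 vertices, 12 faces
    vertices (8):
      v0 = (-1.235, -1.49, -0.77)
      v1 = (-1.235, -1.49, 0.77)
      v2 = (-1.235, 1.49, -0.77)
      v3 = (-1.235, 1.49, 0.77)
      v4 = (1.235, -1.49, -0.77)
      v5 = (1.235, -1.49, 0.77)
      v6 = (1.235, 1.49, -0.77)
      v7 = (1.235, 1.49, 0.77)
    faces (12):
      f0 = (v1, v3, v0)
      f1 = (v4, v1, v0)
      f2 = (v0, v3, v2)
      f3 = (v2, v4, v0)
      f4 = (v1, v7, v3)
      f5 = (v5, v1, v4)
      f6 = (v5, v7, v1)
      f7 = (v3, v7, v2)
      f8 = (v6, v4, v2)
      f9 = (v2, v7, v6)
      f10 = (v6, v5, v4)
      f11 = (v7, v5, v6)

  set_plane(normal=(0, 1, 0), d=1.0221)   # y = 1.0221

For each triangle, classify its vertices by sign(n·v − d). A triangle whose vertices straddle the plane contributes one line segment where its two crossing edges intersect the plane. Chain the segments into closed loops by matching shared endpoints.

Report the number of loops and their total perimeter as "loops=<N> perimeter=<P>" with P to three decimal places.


Straddling triangles (8 of 12):
  (v1,v3,v0) [-+-] → (-1.235, 1.0221, 0.77)–(-1.235, 1.0221, 0.528199)  len=0.2418
  (v0,v3,v2) [-++] → (-1.235, 1.0221, 0.528199)–(-1.235, 1.0221, -0.77)  len=1.2982
  (v2,v4,v0) [+--] → (-0.847177, 1.0221, -0.77)–(-1.235, 1.0221, -0.77)  len=0.3878
  (v1,v7,v3) [-++] → (0.847177, 1.0221, 0.77)–(-1.235, 1.0221, 0.77)  len=2.0822
  (v5,v7,v1) [-+-] → (1.235, 1.0221, 0.77)–(0.847177, 1.0221, 0.77)  len=0.3878
  (v6,v4,v2) [+-+] → (1.235, 1.0221, -0.77)–(-0.847177, 1.0221, -0.77)  len=2.0822
  (v6,v5,v4) [+--] → (1.235, 1.0221, -0.528199)–(1.235, 1.0221, -0.77)  len=0.2418
  (v7,v5,v6) [+-+] → (1.235, 1.0221, 0.77)–(1.235, 1.0221, -0.528199)  len=1.2982

Chained into 1 loop(s):
  loop 1: 8 segments, perimeter = 8.0200
Total perimeter = 8.020

loops=1 perimeter=8.020


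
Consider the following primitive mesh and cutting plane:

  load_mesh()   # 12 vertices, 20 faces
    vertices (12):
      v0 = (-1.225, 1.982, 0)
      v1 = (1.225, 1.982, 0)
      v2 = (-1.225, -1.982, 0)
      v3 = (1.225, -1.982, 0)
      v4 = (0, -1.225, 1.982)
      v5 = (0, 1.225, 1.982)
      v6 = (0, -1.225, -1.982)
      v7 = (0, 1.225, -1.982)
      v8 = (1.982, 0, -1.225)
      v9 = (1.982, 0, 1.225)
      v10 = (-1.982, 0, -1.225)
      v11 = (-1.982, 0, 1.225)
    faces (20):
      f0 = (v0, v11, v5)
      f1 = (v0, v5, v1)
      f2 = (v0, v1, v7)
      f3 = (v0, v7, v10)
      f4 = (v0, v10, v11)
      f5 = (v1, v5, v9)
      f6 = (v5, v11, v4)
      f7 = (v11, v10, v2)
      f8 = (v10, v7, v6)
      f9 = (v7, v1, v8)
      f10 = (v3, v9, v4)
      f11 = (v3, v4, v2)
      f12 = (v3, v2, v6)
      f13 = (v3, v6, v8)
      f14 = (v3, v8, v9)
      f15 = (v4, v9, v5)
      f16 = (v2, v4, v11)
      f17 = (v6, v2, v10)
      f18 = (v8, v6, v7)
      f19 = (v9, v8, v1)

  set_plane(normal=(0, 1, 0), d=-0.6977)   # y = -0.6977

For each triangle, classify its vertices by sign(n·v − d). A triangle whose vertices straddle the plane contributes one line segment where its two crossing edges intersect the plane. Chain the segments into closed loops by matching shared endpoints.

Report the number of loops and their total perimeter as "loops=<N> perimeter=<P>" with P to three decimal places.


Straddling triangles (10 of 20):
  (v5,v11,v4) [++-] → (-0.85315, -0.6977, 1.65615)–(0, -0.6977, 1.982)  len=0.9133
  (v11,v10,v2) [++-] → (-1.71552, -0.6977, -0.793778)–(-1.71552, -0.6977, 0.793778)  len=1.5876
  (v10,v7,v6) [++-] → (0, -0.6977, -1.982)–(-0.85315, -0.6977, -1.65615)  len=0.9133
  (v3,v9,v4) [-+-] → (1.71552, -0.6977, 0.793778)–(0.85315, -0.6977, 1.65615)  len=1.2196
  (v3,v6,v8) [--+] → (0.85315, -0.6977, -1.65615)–(1.71552, -0.6977, -0.793778)  len=1.2196
  (v3,v8,v9) [-++] → (1.71552, -0.6977, -0.793778)–(1.71552, -0.6977, 0.793778)  len=1.5876
  (v4,v9,v5) [-++] → (0.85315, -0.6977, 1.65615)–(0, -0.6977, 1.982)  len=0.9133
  (v2,v4,v11) [--+] → (-0.85315, -0.6977, 1.65615)–(-1.71552, -0.6977, 0.793778)  len=1.2196
  (v6,v2,v10) [--+] → (-1.71552, -0.6977, -0.793778)–(-0.85315, -0.6977, -1.65615)  len=1.2196
  (v8,v6,v7) [+-+] → (0.85315, -0.6977, -1.65615)–(0, -0.6977, -1.982)  len=0.9133

Chained into 1 loop(s):
  loop 1: 10 segments, perimeter = 11.7065
Total perimeter = 11.706

loops=1 perimeter=11.706


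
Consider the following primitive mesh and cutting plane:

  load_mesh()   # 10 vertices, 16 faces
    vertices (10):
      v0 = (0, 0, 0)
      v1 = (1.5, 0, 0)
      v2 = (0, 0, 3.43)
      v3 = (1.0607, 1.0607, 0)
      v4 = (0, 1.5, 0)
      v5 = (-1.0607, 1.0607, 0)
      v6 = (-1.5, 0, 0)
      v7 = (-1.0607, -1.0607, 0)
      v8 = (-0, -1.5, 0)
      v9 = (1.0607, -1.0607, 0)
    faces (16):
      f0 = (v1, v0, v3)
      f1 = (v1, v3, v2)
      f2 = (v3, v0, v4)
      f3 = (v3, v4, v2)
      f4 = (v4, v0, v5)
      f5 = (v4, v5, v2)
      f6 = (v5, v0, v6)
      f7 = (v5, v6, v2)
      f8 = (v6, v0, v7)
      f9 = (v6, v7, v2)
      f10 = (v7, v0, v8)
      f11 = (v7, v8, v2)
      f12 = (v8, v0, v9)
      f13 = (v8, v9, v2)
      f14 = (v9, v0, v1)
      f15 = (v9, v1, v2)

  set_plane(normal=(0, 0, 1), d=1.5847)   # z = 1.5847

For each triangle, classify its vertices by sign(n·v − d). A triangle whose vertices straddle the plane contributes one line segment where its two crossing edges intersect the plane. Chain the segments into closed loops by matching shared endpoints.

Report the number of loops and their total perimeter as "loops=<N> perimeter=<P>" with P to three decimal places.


loops=1 perimeter=4.941

Straddling triangles (8 of 16):
  (v1,v3,v2) [--+] → (0.570644, 0.570644, 1.5847)–(0.806983, 0, 1.5847)  len=0.6176
  (v3,v4,v2) [--+] → (0, 0.806983, 1.5847)–(0.570644, 0.570644, 1.5847)  len=0.6176
  (v4,v5,v2) [--+] → (-0.570644, 0.570644, 1.5847)–(0, 0.806983, 1.5847)  len=0.6176
  (v5,v6,v2) [--+] → (-0.806983, 0, 1.5847)–(-0.570644, 0.570644, 1.5847)  len=0.6176
  (v6,v7,v2) [--+] → (-0.570644, -0.570644, 1.5847)–(-0.806983, 0, 1.5847)  len=0.6176
  (v7,v8,v2) [--+] → (0, -0.806983, 1.5847)–(-0.570644, -0.570644, 1.5847)  len=0.6176
  (v8,v9,v2) [--+] → (0.570644, -0.570644, 1.5847)–(0, -0.806983, 1.5847)  len=0.6176
  (v9,v1,v2) [--+] → (0.806983, 0, 1.5847)–(0.570644, -0.570644, 1.5847)  len=0.6176

Chained into 1 loop(s):
  loop 1: 8 segments, perimeter = 4.9412
Total perimeter = 4.941


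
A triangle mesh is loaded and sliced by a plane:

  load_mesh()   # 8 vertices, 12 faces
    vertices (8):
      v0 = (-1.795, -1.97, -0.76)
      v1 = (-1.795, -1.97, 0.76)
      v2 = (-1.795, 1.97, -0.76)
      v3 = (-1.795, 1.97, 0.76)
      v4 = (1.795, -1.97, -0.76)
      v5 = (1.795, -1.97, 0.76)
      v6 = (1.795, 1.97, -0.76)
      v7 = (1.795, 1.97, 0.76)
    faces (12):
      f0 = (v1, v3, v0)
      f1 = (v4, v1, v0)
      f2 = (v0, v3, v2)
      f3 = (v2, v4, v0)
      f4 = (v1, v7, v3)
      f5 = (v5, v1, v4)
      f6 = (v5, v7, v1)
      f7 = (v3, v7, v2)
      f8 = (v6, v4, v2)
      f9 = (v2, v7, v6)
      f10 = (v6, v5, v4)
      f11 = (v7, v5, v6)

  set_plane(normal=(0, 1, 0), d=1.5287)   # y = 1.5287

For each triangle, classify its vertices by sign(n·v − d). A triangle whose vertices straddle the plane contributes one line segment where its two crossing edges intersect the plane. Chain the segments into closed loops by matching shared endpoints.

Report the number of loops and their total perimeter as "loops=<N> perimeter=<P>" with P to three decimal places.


loops=1 perimeter=10.220

Straddling triangles (8 of 12):
  (v1,v3,v0) [-+-] → (-1.795, 1.5287, 0.76)–(-1.795, 1.5287, 0.589752)  len=0.1702
  (v0,v3,v2) [-++] → (-1.795, 1.5287, 0.589752)–(-1.795, 1.5287, -0.76)  len=1.3498
  (v2,v4,v0) [+--] → (-1.3929, 1.5287, -0.76)–(-1.795, 1.5287, -0.76)  len=0.4021
  (v1,v7,v3) [-++] → (1.3929, 1.5287, 0.76)–(-1.795, 1.5287, 0.76)  len=3.1879
  (v5,v7,v1) [-+-] → (1.795, 1.5287, 0.76)–(1.3929, 1.5287, 0.76)  len=0.4021
  (v6,v4,v2) [+-+] → (1.795, 1.5287, -0.76)–(-1.3929, 1.5287, -0.76)  len=3.1879
  (v6,v5,v4) [+--] → (1.795, 1.5287, -0.589752)–(1.795, 1.5287, -0.76)  len=0.1702
  (v7,v5,v6) [+-+] → (1.795, 1.5287, 0.76)–(1.795, 1.5287, -0.589752)  len=1.3498

Chained into 1 loop(s):
  loop 1: 8 segments, perimeter = 10.2200
Total perimeter = 10.220


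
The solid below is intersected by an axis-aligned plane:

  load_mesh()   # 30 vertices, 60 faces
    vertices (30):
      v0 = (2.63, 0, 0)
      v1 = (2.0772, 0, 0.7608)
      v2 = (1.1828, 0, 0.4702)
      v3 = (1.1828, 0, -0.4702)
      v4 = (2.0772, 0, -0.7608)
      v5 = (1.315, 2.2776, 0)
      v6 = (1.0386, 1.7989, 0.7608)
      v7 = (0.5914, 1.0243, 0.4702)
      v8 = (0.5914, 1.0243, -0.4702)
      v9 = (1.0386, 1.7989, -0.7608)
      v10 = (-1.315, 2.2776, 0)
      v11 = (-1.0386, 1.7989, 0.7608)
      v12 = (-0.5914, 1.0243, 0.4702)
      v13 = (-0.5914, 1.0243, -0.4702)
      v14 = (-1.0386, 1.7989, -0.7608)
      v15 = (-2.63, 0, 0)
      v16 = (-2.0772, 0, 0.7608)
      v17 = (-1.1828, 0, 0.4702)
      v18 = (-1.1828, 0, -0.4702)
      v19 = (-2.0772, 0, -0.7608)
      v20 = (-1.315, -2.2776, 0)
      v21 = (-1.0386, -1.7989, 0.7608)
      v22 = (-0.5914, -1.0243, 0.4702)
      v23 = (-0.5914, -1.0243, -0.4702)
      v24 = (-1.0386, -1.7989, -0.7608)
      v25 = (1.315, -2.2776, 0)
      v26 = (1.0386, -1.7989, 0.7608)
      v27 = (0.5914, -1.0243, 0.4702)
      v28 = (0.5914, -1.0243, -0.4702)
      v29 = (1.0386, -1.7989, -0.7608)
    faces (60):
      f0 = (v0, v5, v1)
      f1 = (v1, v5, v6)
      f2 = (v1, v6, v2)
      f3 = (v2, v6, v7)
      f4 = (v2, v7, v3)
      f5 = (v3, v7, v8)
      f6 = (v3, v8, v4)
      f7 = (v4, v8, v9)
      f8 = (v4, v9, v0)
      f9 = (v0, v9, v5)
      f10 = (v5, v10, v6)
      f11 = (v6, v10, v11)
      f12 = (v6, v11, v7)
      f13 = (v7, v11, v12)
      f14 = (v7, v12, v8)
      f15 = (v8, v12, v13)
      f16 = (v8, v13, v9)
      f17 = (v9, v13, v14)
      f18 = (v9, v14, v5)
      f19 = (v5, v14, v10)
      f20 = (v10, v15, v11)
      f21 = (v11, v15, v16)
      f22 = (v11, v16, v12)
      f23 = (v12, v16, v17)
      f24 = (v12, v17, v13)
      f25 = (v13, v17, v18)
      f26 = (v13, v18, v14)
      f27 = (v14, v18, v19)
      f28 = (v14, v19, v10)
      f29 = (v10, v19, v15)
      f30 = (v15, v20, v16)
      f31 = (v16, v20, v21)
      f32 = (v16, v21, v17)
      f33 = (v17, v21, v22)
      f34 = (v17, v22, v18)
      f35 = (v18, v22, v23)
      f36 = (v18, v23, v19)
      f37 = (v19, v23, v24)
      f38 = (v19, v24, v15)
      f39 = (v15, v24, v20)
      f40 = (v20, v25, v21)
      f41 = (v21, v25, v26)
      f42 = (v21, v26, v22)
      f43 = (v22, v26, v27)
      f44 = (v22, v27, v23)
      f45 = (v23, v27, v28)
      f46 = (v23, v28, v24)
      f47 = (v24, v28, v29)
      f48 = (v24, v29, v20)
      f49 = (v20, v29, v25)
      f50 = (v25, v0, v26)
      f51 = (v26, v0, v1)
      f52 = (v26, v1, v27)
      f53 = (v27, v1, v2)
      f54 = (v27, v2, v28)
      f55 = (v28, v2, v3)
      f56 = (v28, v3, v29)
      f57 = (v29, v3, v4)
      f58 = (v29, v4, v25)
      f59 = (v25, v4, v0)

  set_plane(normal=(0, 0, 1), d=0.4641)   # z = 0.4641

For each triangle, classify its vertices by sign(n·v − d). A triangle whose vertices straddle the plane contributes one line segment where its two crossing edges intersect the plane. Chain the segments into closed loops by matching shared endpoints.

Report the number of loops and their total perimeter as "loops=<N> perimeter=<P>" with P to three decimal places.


loops=2 perimeter=20.853

Straddling triangles (24 of 60):
  (v0,v5,v1) [--+] → (1.77995, 0.888228, 0.4641)–(2.29278, 0, 0.4641)  len=1.0256
  (v1,v5,v6) [+-+] → (1.77995, 0.888228, 0.4641)–(1.14639, 1.98559, 0.4641)  len=1.2671
  (v2,v7,v3) [++-] → (0.595236, 1.01766, 0.4641)–(1.1828, 0, 0.4641)  len=1.1751
  (v3,v7,v8) [-+-] → (0.595236, 1.01766, 0.4641)–(0.5914, 1.0243, 0.4641)  len=0.0077
  (v5,v10,v6) [--+] → (0.120733, 1.98559, 0.4641)–(1.14639, 1.98559, 0.4641)  len=1.0257
  (v6,v10,v11) [+-+] → (0.120733, 1.98559, 0.4641)–(-1.14639, 1.98559, 0.4641)  len=1.2671
  (v7,v12,v8) [++-] → (-0.583728, 1.0243, 0.4641)–(0.5914, 1.0243, 0.4641)  len=1.1751
  (v8,v12,v13) [-+-] → (-0.583728, 1.0243, 0.4641)–(-0.5914, 1.0243, 0.4641)  len=0.0077
  (v10,v15,v11) [--+] → (-1.65922, 1.09736, 0.4641)–(-1.14639, 1.98559, 0.4641)  len=1.0256
  (v11,v15,v16) [+-+] → (-1.65922, 1.09736, 0.4641)–(-2.29278, 0, 0.4641)  len=1.2671
  (v12,v17,v13) [++-] → (-1.17896, 0.00664423, 0.4641)–(-0.5914, 1.0243, 0.4641)  len=1.1751
  (v13,v17,v18) [-+-] → (-1.17896, 0.00664423, 0.4641)–(-1.1828, 0, 0.4641)  len=0.0077
  (v15,v20,v16) [--+] → (-1.77995, -0.888228, 0.4641)–(-2.29278, 0, 0.4641)  len=1.0256
  (v16,v20,v21) [+-+] → (-1.77995, -0.888228, 0.4641)–(-1.14639, -1.98559, 0.4641)  len=1.2671
  (v17,v22,v18) [++-] → (-0.595236, -1.01766, 0.4641)–(-1.1828, 0, 0.4641)  len=1.1751
  (v18,v22,v23) [-+-] → (-0.595236, -1.01766, 0.4641)–(-0.5914, -1.0243, 0.4641)  len=0.0077
  (v20,v25,v21) [--+] → (-0.120733, -1.98559, 0.4641)–(-1.14639, -1.98559, 0.4641)  len=1.0257
  (v21,v25,v26) [+-+] → (-0.120733, -1.98559, 0.4641)–(1.14639, -1.98559, 0.4641)  len=1.2671
  (v22,v27,v23) [++-] → (0.583728, -1.0243, 0.4641)–(-0.5914, -1.0243, 0.4641)  len=1.1751
  (v23,v27,v28) [-+-] → (0.583728, -1.0243, 0.4641)–(0.5914, -1.0243, 0.4641)  len=0.0077
  (v25,v0,v26) [--+] → (1.65922, -1.09736, 0.4641)–(1.14639, -1.98559, 0.4641)  len=1.0256
  (v26,v0,v1) [+-+] → (1.65922, -1.09736, 0.4641)–(2.29278, 0, 0.4641)  len=1.2671
  (v27,v2,v28) [++-] → (1.17896, -0.00664423, 0.4641)–(0.5914, -1.0243, 0.4641)  len=1.1751
  (v28,v2,v3) [-+-] → (1.17896, -0.00664423, 0.4641)–(1.1828, 0, 0.4641)  len=0.0077

Chained into 2 loop(s):
  loop 1: 12 segments, perimeter = 13.7566
  loop 2: 12 segments, perimeter = 7.0967
Total perimeter = 20.853


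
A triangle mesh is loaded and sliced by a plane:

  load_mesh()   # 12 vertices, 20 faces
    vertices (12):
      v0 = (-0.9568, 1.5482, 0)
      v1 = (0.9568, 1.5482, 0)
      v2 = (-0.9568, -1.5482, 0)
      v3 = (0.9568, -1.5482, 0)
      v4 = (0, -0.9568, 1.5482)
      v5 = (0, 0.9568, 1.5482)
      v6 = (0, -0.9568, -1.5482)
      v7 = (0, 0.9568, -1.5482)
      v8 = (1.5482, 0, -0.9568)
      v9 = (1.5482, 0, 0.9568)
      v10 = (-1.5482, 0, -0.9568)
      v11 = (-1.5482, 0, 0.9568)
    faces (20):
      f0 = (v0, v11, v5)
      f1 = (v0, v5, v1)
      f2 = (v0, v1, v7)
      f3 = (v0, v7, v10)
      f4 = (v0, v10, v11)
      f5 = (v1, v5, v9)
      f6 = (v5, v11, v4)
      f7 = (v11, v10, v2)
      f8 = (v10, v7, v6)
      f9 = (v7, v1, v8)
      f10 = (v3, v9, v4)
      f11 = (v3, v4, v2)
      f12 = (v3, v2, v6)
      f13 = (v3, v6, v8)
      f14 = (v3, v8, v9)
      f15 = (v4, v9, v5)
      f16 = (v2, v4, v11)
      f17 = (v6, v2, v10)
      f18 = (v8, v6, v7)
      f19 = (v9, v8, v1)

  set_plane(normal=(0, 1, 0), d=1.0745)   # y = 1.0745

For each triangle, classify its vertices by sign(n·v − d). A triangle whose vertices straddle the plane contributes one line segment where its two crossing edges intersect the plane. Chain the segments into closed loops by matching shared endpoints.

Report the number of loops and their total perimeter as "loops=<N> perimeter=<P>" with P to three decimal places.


loops=1 perimeter=7.292

Straddling triangles (8 of 20):
  (v0,v11,v5) [+--] → (-1.13775, 1.0745, 0.29275)–(-0.190422, 1.0745, 1.24008)  len=1.3397
  (v0,v5,v1) [+-+] → (-0.190422, 1.0745, 1.24008)–(0.190422, 1.0745, 1.24008)  len=0.3808
  (v0,v1,v7) [++-] → (0.190422, 1.0745, -1.24008)–(-0.190422, 1.0745, -1.24008)  len=0.3808
  (v0,v7,v10) [+--] → (-0.190422, 1.0745, -1.24008)–(-1.13775, 1.0745, -0.29275)  len=1.3397
  (v0,v10,v11) [+--] → (-1.13775, 1.0745, -0.29275)–(-1.13775, 1.0745, 0.29275)  len=0.5855
  (v1,v5,v9) [+--] → (0.190422, 1.0745, 1.24008)–(1.13775, 1.0745, 0.29275)  len=1.3397
  (v7,v1,v8) [-+-] → (0.190422, 1.0745, -1.24008)–(1.13775, 1.0745, -0.29275)  len=1.3397
  (v9,v8,v1) [--+] → (1.13775, 1.0745, -0.29275)–(1.13775, 1.0745, 0.29275)  len=0.5855

Chained into 1 loop(s):
  loop 1: 8 segments, perimeter = 7.2916
Total perimeter = 7.292


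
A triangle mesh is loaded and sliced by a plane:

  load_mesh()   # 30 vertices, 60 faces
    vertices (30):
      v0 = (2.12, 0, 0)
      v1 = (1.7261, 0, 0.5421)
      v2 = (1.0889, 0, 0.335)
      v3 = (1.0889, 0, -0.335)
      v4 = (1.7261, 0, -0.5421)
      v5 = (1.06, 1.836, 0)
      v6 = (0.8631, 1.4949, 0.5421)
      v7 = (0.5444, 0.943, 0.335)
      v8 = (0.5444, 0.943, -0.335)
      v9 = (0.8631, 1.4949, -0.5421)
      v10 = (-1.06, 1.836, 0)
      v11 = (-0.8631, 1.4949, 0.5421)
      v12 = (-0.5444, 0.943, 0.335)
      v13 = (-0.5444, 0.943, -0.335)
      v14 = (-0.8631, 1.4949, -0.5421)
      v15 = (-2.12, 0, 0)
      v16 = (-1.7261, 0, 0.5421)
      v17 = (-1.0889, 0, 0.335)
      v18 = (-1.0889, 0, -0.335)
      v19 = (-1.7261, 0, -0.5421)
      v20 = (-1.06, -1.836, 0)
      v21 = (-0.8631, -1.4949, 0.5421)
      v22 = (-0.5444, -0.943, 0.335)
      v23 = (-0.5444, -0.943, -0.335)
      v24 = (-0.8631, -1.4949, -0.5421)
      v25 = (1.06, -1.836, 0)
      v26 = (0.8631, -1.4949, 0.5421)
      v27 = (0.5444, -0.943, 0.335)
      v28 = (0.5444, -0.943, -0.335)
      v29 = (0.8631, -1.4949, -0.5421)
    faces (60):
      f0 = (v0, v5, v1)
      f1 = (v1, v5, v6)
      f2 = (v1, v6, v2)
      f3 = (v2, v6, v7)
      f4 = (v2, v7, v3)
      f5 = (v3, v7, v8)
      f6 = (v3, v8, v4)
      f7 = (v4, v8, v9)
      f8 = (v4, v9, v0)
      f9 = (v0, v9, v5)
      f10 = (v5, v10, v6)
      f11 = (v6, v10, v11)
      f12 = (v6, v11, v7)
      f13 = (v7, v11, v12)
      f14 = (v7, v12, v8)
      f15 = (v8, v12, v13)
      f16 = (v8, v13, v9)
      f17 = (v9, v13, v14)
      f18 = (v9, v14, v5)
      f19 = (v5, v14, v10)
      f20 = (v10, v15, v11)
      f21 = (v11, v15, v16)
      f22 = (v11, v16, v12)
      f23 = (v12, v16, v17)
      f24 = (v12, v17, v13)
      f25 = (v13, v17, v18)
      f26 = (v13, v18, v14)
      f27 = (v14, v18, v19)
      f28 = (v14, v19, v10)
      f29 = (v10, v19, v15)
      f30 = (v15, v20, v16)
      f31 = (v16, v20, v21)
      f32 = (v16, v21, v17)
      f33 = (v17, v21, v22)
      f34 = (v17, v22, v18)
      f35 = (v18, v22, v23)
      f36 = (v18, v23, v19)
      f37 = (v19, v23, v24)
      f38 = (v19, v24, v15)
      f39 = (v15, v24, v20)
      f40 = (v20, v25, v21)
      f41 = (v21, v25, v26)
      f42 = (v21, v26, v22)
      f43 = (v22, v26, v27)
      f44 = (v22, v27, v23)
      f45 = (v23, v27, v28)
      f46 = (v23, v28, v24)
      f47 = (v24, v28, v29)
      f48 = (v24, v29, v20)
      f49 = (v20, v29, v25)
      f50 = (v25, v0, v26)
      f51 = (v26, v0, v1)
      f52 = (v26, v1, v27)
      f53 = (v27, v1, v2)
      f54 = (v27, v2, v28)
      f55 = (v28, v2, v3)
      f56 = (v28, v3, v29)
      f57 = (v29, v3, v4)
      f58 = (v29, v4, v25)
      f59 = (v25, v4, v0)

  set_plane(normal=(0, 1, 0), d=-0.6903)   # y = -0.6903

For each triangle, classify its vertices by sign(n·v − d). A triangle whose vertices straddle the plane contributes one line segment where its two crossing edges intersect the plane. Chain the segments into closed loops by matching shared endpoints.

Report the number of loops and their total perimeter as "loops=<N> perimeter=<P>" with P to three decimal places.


loops=2 perimeter=6.701

Straddling triangles (20 of 60):
  (v15,v20,v16) [+-+] → (-1.72146, -0.6903, 0)–(-1.47566, -0.6903, 0.338281)  len=0.4182
  (v16,v20,v21) [+--] → (-1.47566, -0.6903, 0.338281)–(-1.32759, -0.6903, 0.5421)  len=0.2519
  (v16,v21,v17) [+-+] → (-1.32759, -0.6903, 0.5421)–(-0.984632, -0.6903, 0.430633)  len=0.3606
  (v17,v21,v22) [+--] → (-0.984632, -0.6903, 0.430633)–(-0.690312, -0.6903, 0.335)  len=0.3095
  (v17,v22,v18) [+-+] → (-0.690312, -0.6903, 0.335)–(-0.690312, -0.6903, 0.155457)  len=0.1795
  (v18,v22,v23) [+--] → (-0.690312, -0.6903, 0.155457)–(-0.690312, -0.6903, -0.335)  len=0.4905
  (v18,v23,v19) [+-+] → (-0.690312, -0.6903, -0.335)–(-0.861066, -0.6903, -0.390498)  len=0.1795
  (v19,v23,v24) [+--] → (-0.861066, -0.6903, -0.390498)–(-1.32759, -0.6903, -0.5421)  len=0.4905
  (v19,v24,v15) [+-+] → (-1.32759, -0.6903, -0.5421)–(-1.5396, -0.6903, -0.250326)  len=0.3607
  (v15,v24,v20) [+--] → (-1.5396, -0.6903, -0.250326)–(-1.72146, -0.6903, 0)  len=0.3094
  (v25,v0,v26) [-+-] → (1.72146, -0.6903, 0)–(1.5396, -0.6903, 0.250326)  len=0.3094
  (v26,v0,v1) [-++] → (1.5396, -0.6903, 0.250326)–(1.32759, -0.6903, 0.5421)  len=0.3607
  (v26,v1,v27) [-+-] → (1.32759, -0.6903, 0.5421)–(0.861066, -0.6903, 0.390498)  len=0.4905
  (v27,v1,v2) [-++] → (0.861066, -0.6903, 0.390498)–(0.690312, -0.6903, 0.335)  len=0.1795
  (v27,v2,v28) [-+-] → (0.690312, -0.6903, 0.335)–(0.690312, -0.6903, -0.155457)  len=0.4905
  (v28,v2,v3) [-++] → (0.690312, -0.6903, -0.155457)–(0.690312, -0.6903, -0.335)  len=0.1795
  (v28,v3,v29) [-+-] → (0.690312, -0.6903, -0.335)–(0.984632, -0.6903, -0.430633)  len=0.3095
  (v29,v3,v4) [-++] → (0.984632, -0.6903, -0.430633)–(1.32759, -0.6903, -0.5421)  len=0.3606
  (v29,v4,v25) [-+-] → (1.32759, -0.6903, -0.5421)–(1.47566, -0.6903, -0.338281)  len=0.2519
  (v25,v4,v0) [-++] → (1.47566, -0.6903, -0.338281)–(1.72146, -0.6903, 0)  len=0.4182

Chained into 2 loop(s):
  loop 1: 10 segments, perimeter = 3.3503
  loop 2: 10 segments, perimeter = 3.3503
Total perimeter = 6.701


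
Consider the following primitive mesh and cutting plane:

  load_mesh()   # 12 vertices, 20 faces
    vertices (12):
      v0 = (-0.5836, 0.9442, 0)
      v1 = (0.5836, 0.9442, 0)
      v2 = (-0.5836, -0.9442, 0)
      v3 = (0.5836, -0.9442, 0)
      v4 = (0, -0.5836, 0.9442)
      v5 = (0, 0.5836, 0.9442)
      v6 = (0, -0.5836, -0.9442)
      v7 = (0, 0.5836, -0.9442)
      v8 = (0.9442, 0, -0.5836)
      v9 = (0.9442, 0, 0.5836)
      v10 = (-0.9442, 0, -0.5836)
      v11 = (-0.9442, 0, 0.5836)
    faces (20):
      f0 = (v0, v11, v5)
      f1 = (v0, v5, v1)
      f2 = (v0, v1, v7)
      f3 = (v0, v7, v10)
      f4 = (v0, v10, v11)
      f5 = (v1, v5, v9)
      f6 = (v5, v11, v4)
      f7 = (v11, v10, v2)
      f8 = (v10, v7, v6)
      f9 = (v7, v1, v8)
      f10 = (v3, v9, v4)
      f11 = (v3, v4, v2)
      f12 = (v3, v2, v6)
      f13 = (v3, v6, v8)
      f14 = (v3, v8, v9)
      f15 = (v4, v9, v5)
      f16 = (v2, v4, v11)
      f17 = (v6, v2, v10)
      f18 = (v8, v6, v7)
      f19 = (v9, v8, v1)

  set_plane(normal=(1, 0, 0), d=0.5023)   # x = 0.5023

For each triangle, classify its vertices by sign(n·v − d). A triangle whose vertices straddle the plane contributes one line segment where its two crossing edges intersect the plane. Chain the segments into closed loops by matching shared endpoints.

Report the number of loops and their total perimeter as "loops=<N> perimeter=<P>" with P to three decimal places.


Straddling triangles (10 of 20):
  (v0,v5,v1) [--+] → (0.5023, 0.893966, 0.131534)–(0.5023, 0.9442, 0)  len=0.1408
  (v0,v1,v7) [-+-] → (0.5023, 0.9442, 0)–(0.5023, 0.893966, -0.131534)  len=0.1408
  (v1,v5,v9) [+-+] → (0.5023, 0.893966, 0.131534)–(0.5023, 0.273134, 0.752366)  len=0.8780
  (v7,v1,v8) [-++] → (0.5023, 0.893966, -0.131534)–(0.5023, 0.273134, -0.752366)  len=0.8780
  (v3,v9,v4) [++-] → (0.5023, -0.273134, 0.752366)–(0.5023, -0.893966, 0.131534)  len=0.8780
  (v3,v4,v2) [+--] → (0.5023, -0.893966, 0.131534)–(0.5023, -0.9442, 0)  len=0.1408
  (v3,v2,v6) [+--] → (0.5023, -0.9442, 0)–(0.5023, -0.893966, -0.131534)  len=0.1408
  (v3,v6,v8) [+-+] → (0.5023, -0.893966, -0.131534)–(0.5023, -0.273134, -0.752366)  len=0.8780
  (v4,v9,v5) [-+-] → (0.5023, -0.273134, 0.752366)–(0.5023, 0.273134, 0.752366)  len=0.5463
  (v8,v6,v7) [+--] → (0.5023, -0.273134, -0.752366)–(0.5023, 0.273134, -0.752366)  len=0.5463

Chained into 1 loop(s):
  loop 1: 10 segments, perimeter = 5.1677
Total perimeter = 5.168

loops=1 perimeter=5.168
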